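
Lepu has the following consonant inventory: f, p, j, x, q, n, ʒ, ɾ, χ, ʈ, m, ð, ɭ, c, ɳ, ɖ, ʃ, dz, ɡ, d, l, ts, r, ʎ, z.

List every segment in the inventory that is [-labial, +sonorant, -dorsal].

n, ɾ, ɭ, ɳ, l, r

First, the [-labial] segments are /j, x, q, n, ʒ, ɾ, χ, ʈ, ð, ɭ, c, ɳ, ɖ, ʃ, dz, ɡ, d, l, ts, r, ʎ, z/.
Intersecting with [+sonorant] gives /j, n, ɾ, ɭ, ɳ, l, r, ʎ/.
Within that set, [-dorsal] leaves /n, ɾ, ɭ, ɳ, l, r/.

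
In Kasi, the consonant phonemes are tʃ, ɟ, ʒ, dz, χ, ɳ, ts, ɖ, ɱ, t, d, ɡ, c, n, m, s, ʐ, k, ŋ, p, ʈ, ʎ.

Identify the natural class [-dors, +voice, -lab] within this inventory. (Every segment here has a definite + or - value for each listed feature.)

Eliminate segments failing any feature: /tʃ, ts, t, s, p, ʈ/ are [-voice]; /ɟ, χ, ɡ, c, k, ŋ, ʎ/ are [+dorsal]; /ɱ, m/ are [+labial]. The remaining /ʒ, dz, ɳ, ɖ, d, n, ʐ/ satisfy [-dorsal], [+voice], [-labial].

ʒ, dz, ɳ, ɖ, d, n, ʐ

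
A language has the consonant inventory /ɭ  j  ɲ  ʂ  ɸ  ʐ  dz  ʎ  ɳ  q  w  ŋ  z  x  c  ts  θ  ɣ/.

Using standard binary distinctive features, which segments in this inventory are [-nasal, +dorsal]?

j, ʎ, q, w, x, c, ɣ

First, the [-nasal] segments are /ɭ, j, ʂ, ɸ, ʐ, dz, ʎ, q, w, z, x, c, ts, θ, ɣ/.
Then [+dorsal] leaves /j, ʎ, q, w, x, c, ɣ/.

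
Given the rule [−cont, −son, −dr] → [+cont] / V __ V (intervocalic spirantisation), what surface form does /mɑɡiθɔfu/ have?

/ɡ/ satisfies [−cont, −son, −dr] and sits in V __ V. The [+continuant] counterpart of the voiced velar stop is /ɣ/. Other segments in /mɑɡiθɔfu/ either fail the structural description or are not in the environment, so the surface form is [mɑɣiθɔfu].

[mɑɣiθɔfu]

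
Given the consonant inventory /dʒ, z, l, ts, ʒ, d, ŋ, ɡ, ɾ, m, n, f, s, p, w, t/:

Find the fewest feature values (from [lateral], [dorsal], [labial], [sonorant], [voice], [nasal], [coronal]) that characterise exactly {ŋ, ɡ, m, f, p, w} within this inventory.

Every target segment is [−coronal] and no other inventory member is, so one feature is enough.

[−coronal]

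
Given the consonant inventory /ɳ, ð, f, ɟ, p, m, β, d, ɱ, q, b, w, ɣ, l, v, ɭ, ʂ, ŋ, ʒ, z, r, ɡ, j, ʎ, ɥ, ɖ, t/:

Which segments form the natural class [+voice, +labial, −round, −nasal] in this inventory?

First, the [+voice] segments are /ɳ, ð, ɟ, m, β, d, ɱ, b, w, ɣ, l, v, ɭ, ŋ, ʒ, z, r, ɡ, j, ʎ, ɥ, ɖ/.
Of those, [+labial] gives /m, β, ɱ, b, w, v, ɥ/.
Among these, [−round] gives /m, β, ɱ, b, v/.
Of those, [−nasal] leaves /β, b, v/.

β, b, v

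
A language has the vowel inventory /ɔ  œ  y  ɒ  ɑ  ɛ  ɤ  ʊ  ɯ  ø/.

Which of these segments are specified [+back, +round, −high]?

The [+back] segments are /ɔ, ɒ, ɑ, ɤ, ʊ, ɯ/.
Of those, [+round] gives /ɔ, ɒ, ʊ/.
Of those, [−high] leaves /ɔ, ɒ/.

ɔ, ɒ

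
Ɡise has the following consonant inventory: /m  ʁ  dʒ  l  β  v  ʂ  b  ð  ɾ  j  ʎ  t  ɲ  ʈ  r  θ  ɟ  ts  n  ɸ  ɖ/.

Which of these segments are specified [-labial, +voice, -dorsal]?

Checking each segment against [-labial], [+voice], [-dorsal]: /dʒ/ (voiced postalveolar affricate), /l/ (alveolar lateral approximant), /ð/ (voiced dental fricative), /ɾ/ (alveolar tap), /r/ (alveolar trill), /n/ (alveolar nasal), among others, satisfy every feature; every other segment in the inventory fails at least one.

dʒ, l, ð, ɾ, r, n, ɖ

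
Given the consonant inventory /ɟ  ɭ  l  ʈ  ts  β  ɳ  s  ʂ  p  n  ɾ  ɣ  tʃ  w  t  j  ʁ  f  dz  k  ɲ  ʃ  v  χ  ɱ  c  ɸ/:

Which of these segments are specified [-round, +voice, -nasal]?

ɟ, ɭ, l, β, ɾ, ɣ, j, ʁ, dz, v

Eliminate segments failing any feature: /ʈ, ts, s, ʂ, p, tʃ, t, f, k, ʃ, χ, c, ɸ/ are [-voice]; /ɳ, n, ɲ, ɱ/ are [+nasal]; /w/ is [+round]. The remaining /ɟ, ɭ, l, β, ɾ, ɣ, j, ʁ, dz, v/ satisfy [-round], [+voice], [-nasal].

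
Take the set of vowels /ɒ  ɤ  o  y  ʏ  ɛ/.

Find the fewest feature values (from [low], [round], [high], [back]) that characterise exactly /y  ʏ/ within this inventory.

Every target segment is [+high] and no other inventory member is, so one feature is enough.

[+high]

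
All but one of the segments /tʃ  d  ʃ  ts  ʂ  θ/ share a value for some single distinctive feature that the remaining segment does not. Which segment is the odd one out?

d

/ʂ, ʃ, θ, tʃ, ts/ are all [-voice], but /d/ (voiced alveolar stop) is [+voice]. No other single segment can be removed to leave a set sharing one feature value that the removed segment lacks, so /d/ is the odd one out.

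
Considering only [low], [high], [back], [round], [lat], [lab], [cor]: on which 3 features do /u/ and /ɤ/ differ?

[labial], [round], [high]

/u/ (high back rounded tense vowel) and /ɤ/ (mid back unrounded tense vowel) agree on [−low], [+back], [−lateral], [−coronal]. They differ on [labial] (/u/ [+], /ɤ/ [−]), [round] (/u/ [+], /ɤ/ [−]), [high] (/u/ [+], /ɤ/ [−]).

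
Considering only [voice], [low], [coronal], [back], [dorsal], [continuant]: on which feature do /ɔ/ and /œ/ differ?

[back]

/ɔ/ is the mid back rounded lax vowel and /œ/ is the mid front rounded lax vowel. Both are [+voice], [−low], [−coronal], [+dorsal], [+continuant]. /ɔ/ is [+back] while /œ/ is [−back], so the distinguishing feature is [back].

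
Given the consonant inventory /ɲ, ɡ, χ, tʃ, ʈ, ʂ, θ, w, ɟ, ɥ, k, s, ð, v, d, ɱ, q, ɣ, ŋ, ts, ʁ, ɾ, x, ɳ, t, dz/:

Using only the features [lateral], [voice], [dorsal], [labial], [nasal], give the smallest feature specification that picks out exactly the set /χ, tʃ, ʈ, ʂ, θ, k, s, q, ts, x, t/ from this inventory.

[−voice]

Every target segment is [−voice] and no other inventory member is, so one feature is enough.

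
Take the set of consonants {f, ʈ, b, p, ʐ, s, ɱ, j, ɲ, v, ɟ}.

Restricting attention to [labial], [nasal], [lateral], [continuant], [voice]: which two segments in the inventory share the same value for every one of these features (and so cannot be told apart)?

Both /ʐ/ and /j/ are [-labial], [-nasal], [-lateral], [+continuant], [+voice]. Since the list omits [sonorant], [strident] and [dorsal] — which do distinguish the voiced retroflex fricative from the palatal glide — this pair collapses; all other pairs remain distinct.

ʐ, j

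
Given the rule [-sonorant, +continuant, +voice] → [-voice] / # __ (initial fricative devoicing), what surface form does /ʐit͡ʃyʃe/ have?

Only the initial segment /ʐ/ is both word-initial and matches the structural description. It is a voiced retroflex fricative, so [-sonorant, +continuant, +voice] holds; changing it to [-voice] with all other features held fixed yields /ʂ/ (voiceless retroflex fricative). No other segment meets both the structural description and the environment, so the output is [ʂit͡ʃyʃe].

[ʂit͡ʃyʃe]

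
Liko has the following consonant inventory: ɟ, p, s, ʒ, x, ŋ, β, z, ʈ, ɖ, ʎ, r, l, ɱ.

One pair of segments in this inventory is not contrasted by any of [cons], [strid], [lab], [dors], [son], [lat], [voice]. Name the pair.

On the given features, /ʒ/ and /z/ have an identical profile: [+consonantal], [+strident], [−labial], [−dorsal], [−sonorant], [−lateral], [+voice]. No other two segments in the inventory coincide on all 7 features. (They do differ in [anterior] and [distributed], which are not among the given features.)

ʒ, z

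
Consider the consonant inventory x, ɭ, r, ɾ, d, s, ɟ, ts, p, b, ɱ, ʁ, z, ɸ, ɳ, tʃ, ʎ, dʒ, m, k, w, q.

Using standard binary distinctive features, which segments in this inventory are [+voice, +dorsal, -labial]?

ɟ, ʁ, ʎ

Among the inventory, the [+voice] segments are /ɭ, r, ɾ, d, ɟ, b, ɱ, ʁ, z, ɳ, ʎ, dʒ, m, w/.
Of those, [+dorsal] gives /ɟ, ʁ, ʎ, w/.
Then [-labial] leaves /ɟ, ʁ, ʎ/.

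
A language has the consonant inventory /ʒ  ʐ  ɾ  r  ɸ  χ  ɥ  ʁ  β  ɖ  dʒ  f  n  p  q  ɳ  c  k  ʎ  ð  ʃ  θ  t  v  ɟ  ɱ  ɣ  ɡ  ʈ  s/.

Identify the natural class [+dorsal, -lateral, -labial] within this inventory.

Eliminate segments failing any feature: /ʒ, ʐ, ɾ, r, ɸ, β, ɖ, dʒ, f, n, p, ɳ, ð, ʃ, θ, t, v, ɱ, ʈ, s/ are [-dorsal]; /ɥ/ is [+labial]; /ʎ/ is [+lateral]. The remaining /χ, ʁ, q, c, k, ɟ, ɣ, ɡ/ satisfy [+dorsal], [-lateral], [-labial].

χ, ʁ, q, c, k, ɟ, ɣ, ɡ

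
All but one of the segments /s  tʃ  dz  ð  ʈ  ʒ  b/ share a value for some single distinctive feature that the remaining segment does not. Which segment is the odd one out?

b

The remaining segments after removing /b/ share [+coronal]; /b/ (voiced bilabial stop) is [-coronal]. For every other candidate removal, the leftover set fails to share any single feature value that the removed segment lacks.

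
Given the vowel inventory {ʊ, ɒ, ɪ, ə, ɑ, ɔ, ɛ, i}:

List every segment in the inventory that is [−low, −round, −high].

ə, ɛ

Checking each segment against [−low], [−round], [−high]: /ə/ (mid central vowel (schwa)), /ɛ/ (mid front unrounded lax vowel) satisfy every feature; every other segment in the inventory fails at least one.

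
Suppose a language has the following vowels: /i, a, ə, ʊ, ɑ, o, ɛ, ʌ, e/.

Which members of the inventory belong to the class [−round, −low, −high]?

First, the [−round] segments are /i, a, ə, ɑ, ɛ, ʌ, e/.
Within that set, [−low] gives /i, ə, ɛ, ʌ, e/.
Intersecting with [−high] leaves /ə, ɛ, ʌ, e/.

ə, ɛ, ʌ, e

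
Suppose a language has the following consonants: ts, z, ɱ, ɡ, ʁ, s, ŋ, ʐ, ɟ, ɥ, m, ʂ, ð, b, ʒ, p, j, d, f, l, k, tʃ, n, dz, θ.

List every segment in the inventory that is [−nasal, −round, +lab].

Among the inventory, the [−nasal] segments are /ts, z, ɡ, ʁ, s, ʐ, ɟ, ɥ, ʂ, ð, b, ʒ, p, j, d, f, l, k, tʃ, dz, θ/.
Then [−round] gives /ts, z, ɡ, ʁ, s, ʐ, ɟ, ʂ, ð, b, ʒ, p, j, d, f, l, k, tʃ, dz, θ/.
Intersecting with [+labial] leaves /b, p, f/.

b, p, f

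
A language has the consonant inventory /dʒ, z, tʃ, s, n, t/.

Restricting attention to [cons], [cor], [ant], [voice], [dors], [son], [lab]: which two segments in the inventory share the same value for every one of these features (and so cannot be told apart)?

/t/ (voiceless alveolar stop) and /s/ (voiceless alveolar fricative) are both [+consonantal], [+coronal], [+anterior], [−voice], [−dorsal], [−sonorant], [−labial], so none of the listed features separates them. (They do differ in [continuant] and [strident], which are not among the given features.) Every other pair in the inventory differs on at least one listed feature.

t, s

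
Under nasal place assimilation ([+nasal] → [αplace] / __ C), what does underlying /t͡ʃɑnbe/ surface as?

[t͡ʃɑmbe]

In /t͡ʃɑnbe/, the nasal /n/ precedes /b/, which is [+labial]. The nasal assimilates in place, becoming the [+labial] nasal /m/. The surface form is [t͡ʃɑmbe].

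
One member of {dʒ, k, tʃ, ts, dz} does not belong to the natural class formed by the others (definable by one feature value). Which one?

k

The remaining segments after removing /k/ share [+delayed release]; /k/ (voiceless velar stop) is [-delayed release]. For every other candidate removal, the leftover set fails to share any single feature value that the removed segment lacks.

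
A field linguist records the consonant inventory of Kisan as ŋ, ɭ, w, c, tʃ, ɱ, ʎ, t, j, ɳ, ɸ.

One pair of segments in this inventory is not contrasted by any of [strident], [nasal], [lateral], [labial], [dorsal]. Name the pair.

c, j

On the given features, /c/ and /j/ have an identical profile: [−strident], [−nasal], [−lateral], [−labial], [+dorsal]. No other two segments in the inventory coincide on all 5 features. (They do differ in [sonorant], [voice] and [continuant], which are not among the given features.)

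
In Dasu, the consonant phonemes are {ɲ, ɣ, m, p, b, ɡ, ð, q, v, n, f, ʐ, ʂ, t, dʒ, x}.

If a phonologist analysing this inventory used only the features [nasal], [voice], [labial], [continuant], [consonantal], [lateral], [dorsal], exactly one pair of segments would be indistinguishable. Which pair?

/ʐ/ (voiced retroflex fricative) and /ð/ (voiced dental fricative) are both [−nasal], [+voice], [−labial], [+continuant], [+consonantal], [−lateral], [−dorsal], so none of the listed features separates them. (They do differ in [strident], [anterior] and [distributed], which are not among the given features.) Every other pair in the inventory differs on at least one listed feature.

ʐ, ð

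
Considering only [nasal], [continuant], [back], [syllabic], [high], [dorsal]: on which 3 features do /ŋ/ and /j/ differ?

[nasal], [continuant], [back]

The two segments share [-syllabic], [+high], [+dorsal]. The only features from the list on which they differ: /ŋ/ is [+nasal] while /j/ is [-nasal]; /ŋ/ is [-continuant] while /j/ is [+continuant]; /ŋ/ is [+back] while /j/ is [-back].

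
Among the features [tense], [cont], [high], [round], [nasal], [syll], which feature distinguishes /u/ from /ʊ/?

[tense]

/u/ is the high back rounded tense vowel and /ʊ/ is the high back rounded lax vowel. Both are [+continuant], [+high], [+round], [-nasal], [+syllabic]. /u/ is [+tense] while /ʊ/ is [-tense], so the distinguishing feature is [tense].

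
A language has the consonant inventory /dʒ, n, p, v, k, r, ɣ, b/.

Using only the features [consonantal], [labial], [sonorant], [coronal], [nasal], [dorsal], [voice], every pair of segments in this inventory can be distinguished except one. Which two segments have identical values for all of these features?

/b/ (voiced bilabial stop) and /v/ (voiced labiodental fricative) are both [+consonantal], [+labial], [-sonorant], [-coronal], [-nasal], [-dorsal], [+voice], so none of the listed features separates them. (They do differ in [continuant], which is not among the given features.) Every other pair in the inventory differs on at least one listed feature.

b, v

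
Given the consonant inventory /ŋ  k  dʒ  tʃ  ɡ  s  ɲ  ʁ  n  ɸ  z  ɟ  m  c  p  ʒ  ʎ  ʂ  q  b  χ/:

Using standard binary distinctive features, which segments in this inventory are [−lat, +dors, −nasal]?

k, ɡ, ʁ, ɟ, c, q, χ

Among the inventory, the [−lateral] segments are /ŋ, k, dʒ, tʃ, ɡ, s, ɲ, ʁ, n, ɸ, z, ɟ, m, c, p, ʒ, ʂ, q, b, χ/.
Intersecting with [+dorsal] gives /ŋ, k, ɡ, ɲ, ʁ, ɟ, c, q, χ/.
Of those, [−nasal] leaves /k, ɡ, ʁ, ɟ, c, q, χ/.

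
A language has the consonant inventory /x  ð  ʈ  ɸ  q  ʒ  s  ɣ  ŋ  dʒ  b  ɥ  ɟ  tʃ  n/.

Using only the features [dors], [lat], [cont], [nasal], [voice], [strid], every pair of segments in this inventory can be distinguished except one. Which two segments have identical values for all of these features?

ɥ, ɣ

/ɥ/ (labial-palatal glide) and /ɣ/ (voiced velar fricative) are both [+dorsal], [-lateral], [+continuant], [-nasal], [+voice], [-strident], so none of the listed features separates them. (They do differ in [sonorant], [labial], [round] and [back], which are not among the given features.) Every other pair in the inventory differs on at least one listed feature.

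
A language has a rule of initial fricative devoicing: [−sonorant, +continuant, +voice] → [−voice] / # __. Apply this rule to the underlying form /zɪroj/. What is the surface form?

[sɪroj]

/z/ satisfies [−sonorant, +continuant, +voice] and sits in # __. The [−voice] counterpart of the voiced alveolar fricative is /s/. Other segments in /zɪroj/ either fail the structural description or are not in the environment, so the surface form is [sɪroj].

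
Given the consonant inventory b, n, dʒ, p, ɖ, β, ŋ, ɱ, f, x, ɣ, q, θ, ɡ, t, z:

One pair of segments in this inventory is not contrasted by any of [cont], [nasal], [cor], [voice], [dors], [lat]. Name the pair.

/ɖ/ (voiced retroflex stop) and /dʒ/ (voiced postalveolar affricate) are both [−continuant], [−nasal], [+coronal], [+voice], [−dorsal], [−lateral], so none of the listed features separates them. (They do differ in [strident], [delayed release] and [distributed], which are not among the given features.) Every other pair in the inventory differs on at least one listed feature.

ɖ, dʒ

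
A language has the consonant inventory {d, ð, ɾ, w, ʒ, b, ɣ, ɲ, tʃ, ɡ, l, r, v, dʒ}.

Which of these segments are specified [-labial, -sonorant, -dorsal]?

d, ð, ʒ, tʃ, dʒ

First, the [-labial] segments are /d, ð, ɾ, ʒ, ɣ, ɲ, tʃ, ɡ, l, r, dʒ/.
Within that set, [-sonorant] gives /d, ð, ʒ, ɣ, tʃ, ɡ, dʒ/.
Intersecting with [-dorsal] leaves /d, ð, ʒ, tʃ, dʒ/.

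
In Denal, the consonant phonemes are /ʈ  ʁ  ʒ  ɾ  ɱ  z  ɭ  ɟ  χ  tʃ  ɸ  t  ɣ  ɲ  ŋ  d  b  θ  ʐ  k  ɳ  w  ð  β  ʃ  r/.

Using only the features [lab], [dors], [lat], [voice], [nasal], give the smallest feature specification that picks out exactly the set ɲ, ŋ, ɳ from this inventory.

Every target segment is [+nasal], [−labial]; each remaining inventory member fails at least one of these. Each conjunct is needed — [−labial] alone would also admit /ʈ, ʁ, ʒ, ɾ, …/; [+nasal] alone would also admit /ɱ/ — and no other single listed feature has exactly this extension, so two is the minimum.

[+nasal, −lab]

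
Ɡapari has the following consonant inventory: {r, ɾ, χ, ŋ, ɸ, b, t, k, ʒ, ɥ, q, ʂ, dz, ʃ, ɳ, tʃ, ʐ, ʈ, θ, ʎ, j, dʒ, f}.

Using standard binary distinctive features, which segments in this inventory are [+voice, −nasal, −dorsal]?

r, ɾ, b, ʒ, dz, ʐ, dʒ

Eliminate segments failing any feature: /χ, ɸ, t, k, q, ʂ, ʃ, tʃ, ʈ, θ, f/ are [−voice]; /ŋ, ɳ/ are [+nasal]; /ɥ, ʎ, j/ are [+dorsal]. The remaining /r, ɾ, b, ʒ, dz, ʐ, dʒ/ satisfy [+voice], [−nasal], [−dorsal].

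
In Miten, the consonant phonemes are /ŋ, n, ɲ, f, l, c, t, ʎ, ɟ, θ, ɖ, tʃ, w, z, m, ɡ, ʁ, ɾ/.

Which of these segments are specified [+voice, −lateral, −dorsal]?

n, ɖ, z, m, ɾ

Checking each segment against [+voice], [−lateral], [−dorsal]: /n/ (alveolar nasal), /ɖ/ (voiced retroflex stop), /z/ (voiced alveolar fricative), /m/ (bilabial nasal), /ɾ/ (alveolar tap) satisfy every feature; every other segment in the inventory fails at least one.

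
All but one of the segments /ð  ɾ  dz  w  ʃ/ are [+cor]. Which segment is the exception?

/ð, ʃ, ɾ, dz/ are all [+coronal]; /w/ (labial-velar glide) is [−coronal].

w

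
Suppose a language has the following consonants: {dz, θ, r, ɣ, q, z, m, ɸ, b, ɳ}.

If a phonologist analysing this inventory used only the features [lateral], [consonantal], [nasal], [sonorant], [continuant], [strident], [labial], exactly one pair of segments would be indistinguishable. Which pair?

/ɣ/ (voiced velar fricative) and /θ/ (voiceless dental fricative) are both [-lateral], [+consonantal], [-nasal], [-sonorant], [+continuant], [-strident], [-labial], so none of the listed features separates them. (They do differ in [voice], [coronal] and [dorsal], which are not among the given features.) Every other pair in the inventory differs on at least one listed feature.

ɣ, θ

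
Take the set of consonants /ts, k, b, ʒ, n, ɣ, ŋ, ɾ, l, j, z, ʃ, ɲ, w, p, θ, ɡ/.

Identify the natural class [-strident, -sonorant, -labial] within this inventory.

Among the inventory, the [-strident] segments are /k, b, n, ɣ, ŋ, ɾ, l, j, ɲ, w, p, θ, ɡ/.
Intersecting with [-sonorant] gives /k, b, ɣ, p, θ, ɡ/.
Within that set, [-labial] leaves /k, ɣ, θ, ɡ/.

k, ɣ, θ, ɡ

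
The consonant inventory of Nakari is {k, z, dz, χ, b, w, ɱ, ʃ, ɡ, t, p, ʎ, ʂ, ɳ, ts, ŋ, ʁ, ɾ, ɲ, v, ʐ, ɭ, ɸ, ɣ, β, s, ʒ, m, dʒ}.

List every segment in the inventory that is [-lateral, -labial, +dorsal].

Eliminate segments failing any feature: /z, dz, ʃ, t, ʂ, ɳ, ts, ɾ, ʐ, s, ʒ, dʒ/ are [-dorsal]; /b, w, ɱ, p, v, ɸ, β, m/ are [+labial]; /ʎ, ɭ/ are [+lateral]. The remaining /k, χ, ɡ, ŋ, ʁ, ɲ, ɣ/ satisfy [-lateral], [-labial], [+dorsal].

k, χ, ɡ, ŋ, ʁ, ɲ, ɣ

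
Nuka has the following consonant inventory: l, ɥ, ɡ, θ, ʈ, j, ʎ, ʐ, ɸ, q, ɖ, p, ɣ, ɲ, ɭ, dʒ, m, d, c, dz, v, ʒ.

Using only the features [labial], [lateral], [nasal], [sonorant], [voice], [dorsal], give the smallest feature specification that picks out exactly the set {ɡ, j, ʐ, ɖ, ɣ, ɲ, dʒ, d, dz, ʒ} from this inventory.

[+voice, −lateral, −labial]

The class [+voice], [−lateral], [−labial] has exactly /ɡ, j, ʐ, ɖ, ɣ, ɲ, dʒ, d, dz, ʒ/ as its extension in this inventory. No smaller conjunction from the listed features achieves this: [−lateral, −labial] alone would also admit /θ, ʈ, q, c/; [+voice, −labial] alone would also admit /l, ʎ, ɭ/; [+voice, −lateral] alone would also admit /ɥ, m, v/; and checking the remaining two-feature bundles turns up none with this extension.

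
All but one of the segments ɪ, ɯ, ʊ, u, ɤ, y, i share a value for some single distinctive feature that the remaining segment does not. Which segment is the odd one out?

ɤ

/i, ʊ, ɯ, ɪ, y, u/ are all [+high], but /ɤ/ (mid back unrounded tense vowel) is [−high]. No other single segment can be removed to leave a set sharing one feature value that the removed segment lacks, so /ɤ/ is the odd one out.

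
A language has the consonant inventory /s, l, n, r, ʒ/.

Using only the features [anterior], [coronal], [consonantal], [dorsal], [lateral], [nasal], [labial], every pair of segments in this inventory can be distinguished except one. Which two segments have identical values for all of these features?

/r/ (alveolar trill) and /s/ (voiceless alveolar fricative) are both [+anterior], [+coronal], [+consonantal], [-dorsal], [-lateral], [-nasal], [-labial], so none of the listed features separates them. (They do differ in [sonorant], [voice] and [strident], which are not among the given features.) Every other pair in the inventory differs on at least one listed feature.

r, s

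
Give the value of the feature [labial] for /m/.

/m/ is the bilabial nasal, hence [+labial].

[+labial]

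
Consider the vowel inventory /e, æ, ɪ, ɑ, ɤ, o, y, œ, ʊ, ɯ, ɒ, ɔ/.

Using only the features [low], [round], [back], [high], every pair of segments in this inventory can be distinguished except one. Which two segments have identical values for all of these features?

/ɔ/ (mid back rounded lax vowel) and /o/ (mid back rounded tense vowel) are both [-low], [+round], [+back], [-high], so none of the listed features separates them. (They do differ in [tense], which is not among the given features.) Every other pair in the inventory differs on at least one listed feature.

ɔ, o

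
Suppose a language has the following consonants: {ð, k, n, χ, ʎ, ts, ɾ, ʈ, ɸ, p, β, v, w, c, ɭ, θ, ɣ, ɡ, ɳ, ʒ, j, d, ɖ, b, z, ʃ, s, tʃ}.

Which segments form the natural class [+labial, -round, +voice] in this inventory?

Among the inventory, the [+labial] segments are /ɸ, p, β, v, w, b/.
Of those, [-round] gives /ɸ, p, β, v, b/.
Intersecting with [+voice] leaves /β, v, b/.

β, v, b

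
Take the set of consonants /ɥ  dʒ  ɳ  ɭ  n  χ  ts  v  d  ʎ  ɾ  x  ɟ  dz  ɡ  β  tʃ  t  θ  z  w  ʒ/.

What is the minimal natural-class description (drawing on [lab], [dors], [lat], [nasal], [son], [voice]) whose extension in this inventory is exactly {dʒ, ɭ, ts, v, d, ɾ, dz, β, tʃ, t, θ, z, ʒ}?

/dʒ, ɭ, ts, v, d, ɾ, dz, β, tʃ, t, θ, z, ʒ/ are all [-nasal], [-dorsal], and no other segment in the inventory matches both values. Dropping any one of them over-generates: [-dorsal] alone would also admit /ɳ, n/; [-nasal] alone would also admit /ɥ, χ, ʎ, x, …/. No other single listed feature picks out exactly this set either, so fewer than two features will not do.

[-nasal, -dors]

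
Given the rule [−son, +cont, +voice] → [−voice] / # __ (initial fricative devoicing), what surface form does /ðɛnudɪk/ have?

/ð/ satisfies [−son, +cont, +voice] and sits in # __. The [−voice] counterpart of the voiced dental fricative is /θ/. Other segments in /ðɛnudɪk/ either fail the structural description or are not in the environment, so the surface form is [θɛnudɪk].

[θɛnudɪk]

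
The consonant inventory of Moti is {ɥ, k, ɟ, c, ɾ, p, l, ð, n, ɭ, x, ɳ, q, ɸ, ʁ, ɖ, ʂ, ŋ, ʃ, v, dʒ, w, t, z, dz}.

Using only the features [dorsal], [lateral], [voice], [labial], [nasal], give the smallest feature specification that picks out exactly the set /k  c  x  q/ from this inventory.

Every target segment is [−voice], [+dorsal]; each remaining inventory member fails at least one of these. Each conjunct is needed — [+dorsal] alone would also admit /ɥ, ɟ, ʁ, ŋ, …/; [−voice] alone would also admit /p, ɸ, ʂ, ʃ, …/ — and no other single listed feature has exactly this extension, so two is the minimum.

[−voice, +dorsal]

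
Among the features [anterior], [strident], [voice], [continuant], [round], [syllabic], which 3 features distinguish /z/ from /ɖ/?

[continuant], [strident], [anterior]

/z/ (voiced alveolar fricative) and /ɖ/ (voiced retroflex stop) agree on [+voice], [−round], [−syllabic]. They differ on [continuant] (/z/ [+], /ɖ/ [−]), [strident] (/z/ [+], /ɖ/ [−]), [anterior] (/z/ [+], /ɖ/ [−]).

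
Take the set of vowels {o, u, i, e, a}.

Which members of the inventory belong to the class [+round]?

o, u

The feature [round] marks segments produced with lip rounding. In this inventory /o, u/ have that property, so they are [+round]; /i, e, a/ are [−round].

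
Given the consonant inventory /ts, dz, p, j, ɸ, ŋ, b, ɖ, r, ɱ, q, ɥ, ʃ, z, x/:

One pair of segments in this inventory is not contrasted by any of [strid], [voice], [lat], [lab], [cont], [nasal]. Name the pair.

/j/ (palatal glide) and /r/ (alveolar trill) are both [−strident], [+voice], [−lateral], [−labial], [+continuant], [−nasal], so none of the listed features separates them. (They do differ in [dorsal], which is not among the given features.) Every other pair in the inventory differs on at least one listed feature.

j, r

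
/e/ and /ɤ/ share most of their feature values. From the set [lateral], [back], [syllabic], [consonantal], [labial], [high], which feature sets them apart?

/e/ (mid front unrounded tense vowel) and /ɤ/ (mid back unrounded tense vowel) agree on [-lateral], [+syllabic], [-consonantal], [-labial], [-high]. They differ on [back] (/e/ [-], /ɤ/ [+]).

[back]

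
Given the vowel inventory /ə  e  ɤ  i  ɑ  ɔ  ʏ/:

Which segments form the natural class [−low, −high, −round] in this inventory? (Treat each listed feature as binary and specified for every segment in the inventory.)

ə, e, ɤ

Checking each segment against [−low], [−high], [−round]: /ə/ (mid central vowel (schwa)), /e/ (mid front unrounded tense vowel), /ɤ/ (mid back unrounded tense vowel) satisfy every feature; every other segment in the inventory fails at least one.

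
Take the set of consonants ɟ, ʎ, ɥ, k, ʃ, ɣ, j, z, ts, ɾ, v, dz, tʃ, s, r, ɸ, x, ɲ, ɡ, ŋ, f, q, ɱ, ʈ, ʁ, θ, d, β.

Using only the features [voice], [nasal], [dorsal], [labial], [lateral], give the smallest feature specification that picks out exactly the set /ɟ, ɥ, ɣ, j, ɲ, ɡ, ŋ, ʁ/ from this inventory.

/ɟ, ɥ, ɣ, j, ɲ, ɡ, ŋ, ʁ/ are all [+voice], [−lateral], [+dorsal], and no other segment in the inventory matches all three values. Dropping any one of them over-generates: [−lateral, +dorsal] alone would also admit /k, x, q/; [+voice, +dorsal] alone would also admit /ʎ/; [+voice, −lateral] alone would also admit /z, ɾ, v, dz, …/. No other combination of two listed features picks out exactly this set either, so fewer than three features will not do.

[+voice, −lateral, +dorsal]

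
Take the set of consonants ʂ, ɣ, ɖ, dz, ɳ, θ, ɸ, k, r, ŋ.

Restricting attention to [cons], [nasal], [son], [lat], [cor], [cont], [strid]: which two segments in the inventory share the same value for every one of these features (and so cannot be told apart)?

ɣ, ɸ

/ɣ/ (voiced velar fricative) and /ɸ/ (voiceless bilabial fricative) are both [+consonantal], [-nasal], [-sonorant], [-lateral], [-coronal], [+continuant], [-strident], so none of the listed features separates them. (They do differ in [voice], [labial] and [dorsal], which are not among the given features.) Every other pair in the inventory differs on at least one listed feature.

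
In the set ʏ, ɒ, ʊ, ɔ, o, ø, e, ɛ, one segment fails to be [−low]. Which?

/ʊ, ɔ, ø, ɛ, ʏ, o, e/ are all [−low]; /ɒ/ (low back rounded vowel) is [+low].

ɒ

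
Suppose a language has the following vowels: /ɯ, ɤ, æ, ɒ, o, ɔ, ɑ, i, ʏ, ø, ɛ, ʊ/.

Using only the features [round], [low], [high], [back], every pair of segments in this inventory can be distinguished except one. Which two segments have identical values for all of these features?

On the given features, /ɔ/ and /o/ have an identical profile: [+round], [-low], [-high], [+back]. No other two segments in the inventory coincide on all 4 features. (They do differ in [tense], which is not among the given features.)

ɔ, o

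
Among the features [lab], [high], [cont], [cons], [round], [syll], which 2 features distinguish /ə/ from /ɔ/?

[labial], [round]

The two segments share [-high], [+continuant], [-consonantal], [+syllabic]. The only features from the list on which they differ: /ə/ is [-labial] while /ɔ/ is [+labial]; /ə/ is [-round] while /ɔ/ is [+round].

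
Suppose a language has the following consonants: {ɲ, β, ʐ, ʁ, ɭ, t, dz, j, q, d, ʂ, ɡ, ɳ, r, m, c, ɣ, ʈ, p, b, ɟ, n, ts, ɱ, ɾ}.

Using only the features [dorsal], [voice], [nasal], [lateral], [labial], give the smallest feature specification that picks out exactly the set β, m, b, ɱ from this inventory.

[+voice, +labial]

Every target segment is [+voice], [+labial]; each remaining inventory member fails at least one of these. Each conjunct is needed — [+labial] alone would also admit /p/; [+voice] alone would also admit /ɲ, ʐ, ʁ, ɭ, …/ — and no other single listed feature has exactly this extension, so two is the minimum.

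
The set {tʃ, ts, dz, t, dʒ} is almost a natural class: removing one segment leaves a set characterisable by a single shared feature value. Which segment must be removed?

t

/ts, dʒ, dz, tʃ/ are all [+delayed release], but /t/ (voiceless alveolar stop) is [−delayed release]. No other single segment can be removed to leave a set sharing one feature value that the removed segment lacks, so /t/ is the odd one out.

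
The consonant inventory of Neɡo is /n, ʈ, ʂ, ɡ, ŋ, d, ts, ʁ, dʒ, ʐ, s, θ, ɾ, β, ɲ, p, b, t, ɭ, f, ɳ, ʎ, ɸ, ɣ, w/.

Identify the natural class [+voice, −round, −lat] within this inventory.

Checking each segment against [+voice], [−round], [−lateral]: /n/ (alveolar nasal), /ɡ/ (voiced velar stop), /ŋ/ (velar nasal), /d/ (voiced alveolar stop), /ʁ/ (voiced uvular fricative), /dʒ/ (voiced postalveolar affricate), among others, satisfy every feature; every other segment in the inventory fails at least one.

n, ɡ, ŋ, d, ʁ, dʒ, ʐ, ɾ, β, ɲ, b, ɳ, ɣ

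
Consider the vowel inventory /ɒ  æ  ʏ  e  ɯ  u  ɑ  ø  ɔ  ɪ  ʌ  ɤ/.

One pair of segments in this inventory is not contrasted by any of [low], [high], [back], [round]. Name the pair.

ɤ, ʌ

On the given features, /ɤ/ and /ʌ/ have an identical profile: [−low], [−high], [+back], [−round]. No other two segments in the inventory coincide on all 4 features. (They do differ in [tense], which is not among the given features.)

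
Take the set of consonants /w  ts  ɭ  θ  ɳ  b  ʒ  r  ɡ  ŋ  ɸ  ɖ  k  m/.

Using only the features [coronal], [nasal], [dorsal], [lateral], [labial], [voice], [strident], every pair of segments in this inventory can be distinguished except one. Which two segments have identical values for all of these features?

ɖ, r

Both /ɖ/ and /r/ are [+coronal], [−nasal], [−dorsal], [−lateral], [−labial], [+voice], [−strident]. Since the list omits [sonorant], [continuant] and [anterior] — which do distinguish the voiced retroflex stop from the alveolar trill — this pair collapses; all other pairs remain distinct.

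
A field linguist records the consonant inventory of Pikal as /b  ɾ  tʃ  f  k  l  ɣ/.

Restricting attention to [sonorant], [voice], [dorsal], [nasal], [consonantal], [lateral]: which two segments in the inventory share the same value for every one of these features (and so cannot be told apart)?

f, tʃ

/f/ (voiceless labiodental fricative) and /tʃ/ (voiceless postalveolar affricate) are both [−sonorant], [−voice], [−dorsal], [−nasal], [+consonantal], [−lateral], so none of the listed features separates them. (They do differ in [continuant], [labial] and [coronal], which are not among the given features.) Every other pair in the inventory differs on at least one listed feature.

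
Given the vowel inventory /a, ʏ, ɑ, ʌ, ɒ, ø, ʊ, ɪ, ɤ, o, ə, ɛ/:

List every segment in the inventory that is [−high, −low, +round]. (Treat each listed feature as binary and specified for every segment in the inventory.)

Eliminate segments failing any feature: /a, ɑ, ɒ/ are [+low]; /ʏ, ʊ, ɪ/ are [+high]; /ʌ, ɤ, ə, ɛ/ are [−round]. The remaining /ø, o/ satisfy [−high], [−low], [+round].

ø, o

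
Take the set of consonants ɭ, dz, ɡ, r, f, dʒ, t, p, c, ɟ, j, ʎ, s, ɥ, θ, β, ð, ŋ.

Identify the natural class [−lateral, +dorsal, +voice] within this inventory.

ɡ, ɟ, j, ɥ, ŋ

The [−lateral] segments are /dz, ɡ, r, f, dʒ, t, p, c, ɟ, j, s, ɥ, θ, β, ð, ŋ/.
Among these, [+dorsal] gives /ɡ, c, ɟ, j, ɥ, ŋ/.
Of those, [+voice] leaves /ɡ, ɟ, j, ɥ, ŋ/.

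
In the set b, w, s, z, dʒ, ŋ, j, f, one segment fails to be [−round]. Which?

w

/dʒ, b, f, j, s, ŋ, z/ are all [−round]; /w/ (labial-velar glide) is [+round].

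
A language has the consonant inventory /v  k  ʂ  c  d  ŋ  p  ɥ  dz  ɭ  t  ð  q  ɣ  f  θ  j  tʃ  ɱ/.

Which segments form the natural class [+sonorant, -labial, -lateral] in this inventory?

ŋ, j

Checking each segment against [+sonorant], [-labial], [-lateral]: /ŋ/ (velar nasal), /j/ (palatal glide) satisfy every feature; every other segment in the inventory fails at least one.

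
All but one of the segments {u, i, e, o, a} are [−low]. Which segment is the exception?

a

Every segment except /a/ is [−low]. /a/ (low unrounded vowel) is [+low], so it is the exception.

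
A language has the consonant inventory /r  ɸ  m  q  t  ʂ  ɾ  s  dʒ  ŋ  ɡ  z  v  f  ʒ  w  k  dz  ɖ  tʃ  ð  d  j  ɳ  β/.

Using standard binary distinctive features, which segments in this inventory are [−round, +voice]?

Eliminate segments failing any feature: /ɸ, q, t, ʂ, s, f, k, tʃ/ are [−voice]; /w/ is [+round]. The remaining /r, m, ɾ, dʒ, ŋ, ɡ, z, v, ʒ, dz, ɖ, ð, d, j, ɳ, β/ satisfy [−round], [+voice].

r, m, ɾ, dʒ, ŋ, ɡ, z, v, ʒ, dz, ɖ, ð, d, j, ɳ, β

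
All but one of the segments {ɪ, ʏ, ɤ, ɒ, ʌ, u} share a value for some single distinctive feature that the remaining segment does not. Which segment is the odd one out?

ɒ

/ɪ, u, ʌ, ɤ, ʏ/ are all [-low], but /ɒ/ (low back rounded vowel) is [+low]. No other single segment can be removed to leave a set sharing one feature value that the removed segment lacks, so /ɒ/ is the odd one out.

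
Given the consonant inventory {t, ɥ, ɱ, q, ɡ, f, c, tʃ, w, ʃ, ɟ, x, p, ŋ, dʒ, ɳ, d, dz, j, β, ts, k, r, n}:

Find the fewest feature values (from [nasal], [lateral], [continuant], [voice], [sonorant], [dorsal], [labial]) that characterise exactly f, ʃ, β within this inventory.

Every target segment is [−sonorant], [+continuant], [−dorsal]; each remaining inventory member fails at least one of these. Each conjunct is needed — [+continuant, −dorsal] alone would also admit /r/; [−sonorant, −dorsal] alone would also admit /t, tʃ, p, dʒ, …/; [−sonorant, +continuant] alone would also admit /x/ — and no other combination of two listed features has exactly this extension, so three is the minimum.

[−sonorant, +continuant, −dorsal]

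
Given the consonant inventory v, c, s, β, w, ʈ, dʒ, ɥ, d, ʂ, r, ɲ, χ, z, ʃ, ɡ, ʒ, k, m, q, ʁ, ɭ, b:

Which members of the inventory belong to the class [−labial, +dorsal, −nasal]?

Among the inventory, the [−labial] segments are /c, s, ʈ, dʒ, d, ʂ, r, ɲ, χ, z, ʃ, ɡ, ʒ, k, q, ʁ, ɭ/.
Then [+dorsal] gives /c, ɲ, χ, ɡ, k, q, ʁ/.
Then [−nasal] leaves /c, χ, ɡ, k, q, ʁ/.

c, χ, ɡ, k, q, ʁ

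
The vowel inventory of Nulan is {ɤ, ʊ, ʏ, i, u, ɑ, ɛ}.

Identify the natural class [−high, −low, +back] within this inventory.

ɤ

First, the [−high] segments are /ɤ, ɑ, ɛ/.
Intersecting with [−low] gives /ɤ, ɛ/.
Among these, [+back] leaves /ɤ/.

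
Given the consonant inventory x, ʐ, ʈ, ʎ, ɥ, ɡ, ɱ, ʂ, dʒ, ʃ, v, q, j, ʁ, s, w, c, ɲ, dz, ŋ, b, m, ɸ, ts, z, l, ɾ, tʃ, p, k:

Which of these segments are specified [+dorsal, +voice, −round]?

Checking each segment against [+dorsal], [+voice], [−round]: /ʎ/ (palatal lateral approximant), /ɡ/ (voiced velar stop), /j/ (palatal glide), /ʁ/ (voiced uvular fricative), /ɲ/ (palatal nasal), /ŋ/ (velar nasal) satisfy every feature; every other segment in the inventory fails at least one.

ʎ, ɡ, j, ʁ, ɲ, ŋ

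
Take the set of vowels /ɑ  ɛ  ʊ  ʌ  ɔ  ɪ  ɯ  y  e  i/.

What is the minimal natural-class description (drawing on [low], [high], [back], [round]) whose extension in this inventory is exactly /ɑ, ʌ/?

[-high, +back, -round]

The class [-high], [+back], [-round] has exactly /ɑ, ʌ/ as its extension in this inventory. No smaller conjunction from the listed features achieves this: [+back, -round] alone would also admit /ɯ/; [-high, -round] alone would also admit /ɛ, e/; [-high, +back] alone would also admit /ɔ/; and checking the remaining two-feature bundles turns up none with this extension.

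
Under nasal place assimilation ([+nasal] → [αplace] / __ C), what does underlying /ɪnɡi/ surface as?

In /ɪnɡi/, the nasal /n/ precedes /ɡ/, which is [+dorsal]. The nasal assimilates in place, becoming the [+dorsal] nasal /ŋ/. The surface form is [ɪŋɡi].

[ɪŋɡi]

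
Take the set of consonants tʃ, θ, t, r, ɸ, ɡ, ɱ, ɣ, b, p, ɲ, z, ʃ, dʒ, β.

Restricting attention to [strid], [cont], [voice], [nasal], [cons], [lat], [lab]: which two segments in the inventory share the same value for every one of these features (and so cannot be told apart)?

ɣ, r

Both /ɣ/ and /r/ are [-strident], [+continuant], [+voice], [-nasal], [+consonantal], [-lateral], [-labial]. Since the list omits [sonorant], [coronal] and [dorsal] — which do distinguish the voiced velar fricative from the alveolar trill — this pair collapses; all other pairs remain distinct.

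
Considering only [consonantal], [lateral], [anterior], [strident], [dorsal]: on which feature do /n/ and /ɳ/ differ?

[anterior]

/n/ is the alveolar nasal and /ɳ/ is the retroflex nasal. Both are [+consonantal], [−lateral], [−strident], [−dorsal]. /n/ is [+anterior] while /ɳ/ is [−anterior], so the distinguishing feature is [anterior].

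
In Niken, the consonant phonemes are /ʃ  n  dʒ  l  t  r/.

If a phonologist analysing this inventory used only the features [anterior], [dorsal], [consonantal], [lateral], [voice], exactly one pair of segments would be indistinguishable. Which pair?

r, n

Both /r/ and /n/ are [+anterior], [−dorsal], [+consonantal], [−lateral], [+voice]. Since the list omits [nasal] and [continuant] — which do distinguish the alveolar trill from the alveolar nasal — this pair collapses; all other pairs remain distinct.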